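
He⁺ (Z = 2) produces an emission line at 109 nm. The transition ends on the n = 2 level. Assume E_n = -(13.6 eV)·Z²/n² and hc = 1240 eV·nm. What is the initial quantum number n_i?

The photon energy is ΔE = hc/λ = 1240 / 109 = 11.38 eV.
With Z = 2, ΔE = 54.40 × (1/n_f² − 1/n_i²), so 1/n_f² − 1/n_i² = 0.2091.
With n_f = 2: 1/n_i² = 1/4 − 0.2091 = 0.04088, so n_i ≈ 4.95.

n_i = 5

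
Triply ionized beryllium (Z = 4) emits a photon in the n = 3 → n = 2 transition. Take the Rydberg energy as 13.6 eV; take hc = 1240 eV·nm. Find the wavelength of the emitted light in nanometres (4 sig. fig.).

For Z = 4 the level energies scale as Z², so the effective Rydberg energy is 13.6 × 16 = 217.6 eV.
ΔE = 217.6 × (1/2² − 1/3²) = 217.6 × 0.1389 = 30.22 eV.
λ = hc/ΔE = 1240 / 30.22 = 41.03 nm.

41.03 nm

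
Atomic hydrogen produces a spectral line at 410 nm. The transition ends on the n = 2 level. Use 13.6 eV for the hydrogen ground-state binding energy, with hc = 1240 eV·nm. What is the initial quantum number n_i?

n_i = 6

The photon energy is ΔE = hc/λ = 1240 / 410 = 3.024 eV.
With Z = 1, ΔE = 13.60 × (1/n_f² − 1/n_i²), so 1/n_f² − 1/n_i² = 0.2224.
With n_f = 2: 1/n_i² = 1/4 − 0.2224 = 0.02762, so n_i ≈ 6.02.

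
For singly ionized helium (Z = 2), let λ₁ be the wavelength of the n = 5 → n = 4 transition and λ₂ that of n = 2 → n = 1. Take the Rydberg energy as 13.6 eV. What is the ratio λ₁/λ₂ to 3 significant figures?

λ ∝ 1/ΔE ∝ 1/(1/n_f² − 1/n_i²), and the Z² and hc factors cancel in the ratio.
λ₁/λ₂ = (1/1² − 1/2²)/(1/4² − 1/5²) = 0.7500/0.02250 = 33.3.

33.3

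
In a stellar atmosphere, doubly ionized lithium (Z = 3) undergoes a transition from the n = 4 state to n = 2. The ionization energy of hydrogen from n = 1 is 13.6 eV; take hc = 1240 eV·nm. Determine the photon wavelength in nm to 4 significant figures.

For Z = 3 the level energies scale as Z², so the effective Rydberg energy is 13.6 × 9 = 122.4 eV.
ΔE = 122.4 × (1/2² − 1/4²) = 122.4 × 0.1875 = 22.95 eV.
λ = hc/ΔE = 1240 / 22.95 = 54.03 nm.

54.03 nm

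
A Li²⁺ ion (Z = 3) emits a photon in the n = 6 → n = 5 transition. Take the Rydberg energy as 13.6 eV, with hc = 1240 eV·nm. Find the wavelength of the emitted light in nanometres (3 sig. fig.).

For Z = 3 the level energies scale as Z², so the effective Rydberg energy is 13.6 × 9 = 122.4 eV.
ΔE = 122.4 × (1/5² − 1/6²) = 122.4 × 0.01222 = 1.496 eV.
λ = hc/ΔE = 1240 / 1.496 = 829 nm.

829 nm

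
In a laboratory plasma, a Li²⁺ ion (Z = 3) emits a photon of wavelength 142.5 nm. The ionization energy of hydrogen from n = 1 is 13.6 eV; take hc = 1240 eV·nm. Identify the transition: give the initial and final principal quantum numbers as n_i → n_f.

The photon energy is ΔE = hc/λ = 1240 / 142.5 = 8.702 eV.
With Z = 3, ΔE = 122.4 × (1/n_f² − 1/n_i²), so 1/n_f² − 1/n_i² = 0.07109.
Trying n_f = 3 gives 1/n_i² = 0.04002, i.e. n_i ≈ 5; this pair matches.

n_i = 5, n_f = 3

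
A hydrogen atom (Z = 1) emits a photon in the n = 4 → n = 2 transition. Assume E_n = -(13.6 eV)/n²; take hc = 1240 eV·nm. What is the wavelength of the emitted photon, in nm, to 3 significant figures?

486 nm

ΔE = 13.60 × (1/2² − 1/4²) = 13.60 × 0.1875 = 2.550 eV.
λ = hc/ΔE = 1240 / 2.550 = 486 nm.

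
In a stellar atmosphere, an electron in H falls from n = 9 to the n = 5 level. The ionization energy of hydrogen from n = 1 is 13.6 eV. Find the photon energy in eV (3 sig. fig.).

0.376 eV

E_9 = −13.60/81 = −0.1679 eV and E_5 = −13.60/25 = −0.5440 eV.
The photon energy is |E_9 − E_5| = 0.376 eV.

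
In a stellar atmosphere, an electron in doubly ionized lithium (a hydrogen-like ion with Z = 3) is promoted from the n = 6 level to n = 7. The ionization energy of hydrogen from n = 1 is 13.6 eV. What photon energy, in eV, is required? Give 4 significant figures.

0.9020 eV

The Bohr energies scale as Z², so for Z = 3: E_n = −122.4/n² eV.
E_7 = −122.4/49 = −2.498 eV and E_6 = −122.4/36 = −3.400 eV.
The photon energy is |E_7 − E_6| = 0.9020 eV.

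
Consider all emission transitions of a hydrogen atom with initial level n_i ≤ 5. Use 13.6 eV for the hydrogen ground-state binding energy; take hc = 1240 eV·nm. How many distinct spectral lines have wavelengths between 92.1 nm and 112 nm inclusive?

Enumerate all n_i → n_f pairs with 1 ≤ n_f < n_i ≤ 5 and compute λ = 1240 / [13.6·1·(1/n_f² − 1/n_i²)].
Lines falling in [92.1, 112] nm: 5→1 (94.98 nm), 4→1 (97.25 nm), 3→1 (102.6 nm).

3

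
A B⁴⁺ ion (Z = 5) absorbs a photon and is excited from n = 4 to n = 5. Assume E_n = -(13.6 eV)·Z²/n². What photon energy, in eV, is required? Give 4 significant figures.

7.650 eV

The Bohr energies scale as Z², so for Z = 5: E_n = −340.0/n² eV.
E_5 = −340.0/25 = −13.60 eV and E_4 = −340.0/16 = −21.25 eV.
The photon energy is |E_5 − E_4| = 7.650 eV.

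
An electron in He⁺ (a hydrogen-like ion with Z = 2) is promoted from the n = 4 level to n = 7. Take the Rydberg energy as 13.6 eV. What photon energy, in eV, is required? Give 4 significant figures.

The Bohr energies scale as Z², so for Z = 2: E_n = −54.40/n² eV.
E_7 = −54.40/49 = −1.110 eV and E_4 = −54.40/16 = −3.400 eV.
The photon energy is |E_7 − E_4| = 2.290 eV.

2.290 eV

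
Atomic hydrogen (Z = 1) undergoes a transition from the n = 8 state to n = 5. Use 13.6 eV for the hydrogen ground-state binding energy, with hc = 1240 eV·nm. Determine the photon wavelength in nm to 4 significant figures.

3741 nm

ΔE = 13.60 × (1/5² − 1/8²) = 13.60 × 0.02438 = 0.3315 eV.
λ = hc/ΔE = 1240 / 0.3315 = 3741 nm.
This line belongs to the Pfund series.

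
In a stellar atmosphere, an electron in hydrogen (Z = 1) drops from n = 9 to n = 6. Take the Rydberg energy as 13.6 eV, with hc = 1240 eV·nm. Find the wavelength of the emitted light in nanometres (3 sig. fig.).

5910 nm

ΔE = 13.60 × (1/6² − 1/9²) = 13.60 × 0.01543 = 0.2099 eV.
λ = hc/ΔE = 1240 / 0.2099 = 5910 nm.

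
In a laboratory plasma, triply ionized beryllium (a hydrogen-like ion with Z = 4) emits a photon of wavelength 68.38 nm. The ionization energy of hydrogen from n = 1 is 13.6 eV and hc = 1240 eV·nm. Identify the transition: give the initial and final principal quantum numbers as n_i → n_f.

n_i = 6, n_f = 3

The photon energy is ΔE = hc/λ = 1240 / 68.38 = 18.13 eV.
With Z = 4, ΔE = 217.6 × (1/n_f² − 1/n_i²), so 1/n_f² − 1/n_i² = 0.08334.
Trying n_f = 3 gives 1/n_i² = 0.02777, i.e. n_i ≈ 6; this pair matches.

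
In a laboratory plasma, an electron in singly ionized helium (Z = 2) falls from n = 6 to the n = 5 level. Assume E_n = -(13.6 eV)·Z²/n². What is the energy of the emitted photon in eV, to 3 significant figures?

The Bohr energies scale as Z², so for Z = 2: E_n = −54.40/n² eV.
E_6 = −54.40/36 = −1.511 eV and E_5 = −54.40/25 = −2.176 eV.
The photon energy is |E_6 − E_5| = 0.665 eV.

0.665 eV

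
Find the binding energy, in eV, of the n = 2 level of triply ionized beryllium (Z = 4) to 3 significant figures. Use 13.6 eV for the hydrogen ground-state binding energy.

54.4 eV

E_n = −13.6 Z²/n² = −217.6/n² eV for Z = 4.
E_2 = −217.6/4 = −54.4 eV, so ionization (to E = 0) requires 54.4 eV.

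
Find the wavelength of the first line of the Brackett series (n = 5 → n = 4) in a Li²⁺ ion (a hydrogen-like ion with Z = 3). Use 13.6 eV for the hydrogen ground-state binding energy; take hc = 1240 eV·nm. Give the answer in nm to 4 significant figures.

450.3 nm

The Brackett series terminates on n_f = 4; the first line has n_i = 4+1 = 5.
ΔE = 122.4 × (1/4² − 1/5²) = 2.754 eV.
λ = 1240 / 2.754 = 450.3 nm.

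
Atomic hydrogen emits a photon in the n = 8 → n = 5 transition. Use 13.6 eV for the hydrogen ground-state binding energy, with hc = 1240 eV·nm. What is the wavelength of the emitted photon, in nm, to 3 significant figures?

ΔE = 13.60 × (1/5² − 1/8²) = 13.60 × 0.02438 = 0.3315 eV.
λ = hc/ΔE = 1240 / 0.3315 = 3740 nm.

3740 nm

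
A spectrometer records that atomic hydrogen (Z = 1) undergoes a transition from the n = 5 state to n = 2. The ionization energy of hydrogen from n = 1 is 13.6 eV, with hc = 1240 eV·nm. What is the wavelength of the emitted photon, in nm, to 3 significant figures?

ΔE = 13.60 × (1/2² − 1/5²) = 13.60 × 0.2100 = 2.856 eV.
λ = hc/ΔE = 1240 / 2.856 = 434 nm.
This line belongs to the Balmer series.

434 nm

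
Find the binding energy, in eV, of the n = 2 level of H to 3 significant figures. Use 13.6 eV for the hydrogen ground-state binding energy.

E_2 = −13.60/4 = −3.40 eV, so ionization (to E = 0) requires 3.40 eV.

3.40 eV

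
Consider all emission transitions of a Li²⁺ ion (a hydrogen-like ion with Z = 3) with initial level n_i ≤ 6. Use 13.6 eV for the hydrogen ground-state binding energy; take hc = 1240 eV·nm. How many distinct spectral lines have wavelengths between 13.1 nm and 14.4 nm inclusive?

1

Enumerate all n_i → n_f pairs with 1 ≤ n_f < n_i ≤ 6 and compute λ = 1240 / [13.6·9·(1/n_f² − 1/n_i²)].
Lines falling in [13.1, 14.4] nm: 2→1 (13.51 nm).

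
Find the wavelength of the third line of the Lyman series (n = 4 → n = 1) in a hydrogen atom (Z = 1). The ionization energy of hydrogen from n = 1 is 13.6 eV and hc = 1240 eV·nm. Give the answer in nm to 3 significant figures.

97.3 nm

The Lyman series terminates on n_f = 1; the third line has n_i = 1+3 = 4.
ΔE = 13.60 × (1/1² − 1/4²) = 12.75 eV.
λ = 1240 / 12.75 = 97.3 nm.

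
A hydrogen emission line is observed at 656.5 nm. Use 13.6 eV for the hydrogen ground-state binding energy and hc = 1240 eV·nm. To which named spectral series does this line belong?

Balmer

ΔE = 1240/656.5 = 1.889 eV.
This matches 13.6 × (1/2² − 1/3²), so n_f = 2: the Balmer series.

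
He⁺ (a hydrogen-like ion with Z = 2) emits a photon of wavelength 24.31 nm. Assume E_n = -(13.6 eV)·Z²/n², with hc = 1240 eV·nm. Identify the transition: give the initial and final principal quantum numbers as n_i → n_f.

The photon energy is ΔE = hc/λ = 1240 / 24.31 = 51.01 eV.
With Z = 2, ΔE = 54.40 × (1/n_f² − 1/n_i²), so 1/n_f² − 1/n_i² = 0.9376.
Trying n_f = 1 gives 1/n_i² = 0.06236, i.e. n_i ≈ 4; this pair matches.

n_i = 4, n_f = 1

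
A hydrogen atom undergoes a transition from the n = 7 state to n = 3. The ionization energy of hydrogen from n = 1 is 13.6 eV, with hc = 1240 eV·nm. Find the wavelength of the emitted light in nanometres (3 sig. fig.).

1010 nm

ΔE = 13.60 × (1/3² − 1/7²) = 13.60 × 0.09070 = 1.234 eV.
λ = hc/ΔE = 1240 / 1.234 = 1010 nm.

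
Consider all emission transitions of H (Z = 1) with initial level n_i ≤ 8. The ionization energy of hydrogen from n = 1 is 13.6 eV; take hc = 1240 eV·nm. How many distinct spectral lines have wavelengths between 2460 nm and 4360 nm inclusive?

3

Enumerate all n_i → n_f pairs with 1 ≤ n_f < n_i ≤ 8 and compute λ = 1240 / [13.6·1·(1/n_f² − 1/n_i²)].
Lines falling in [2460, 4360] nm: 6→4 (2626 nm), 8→5 (3741 nm), 5→4 (4052 nm).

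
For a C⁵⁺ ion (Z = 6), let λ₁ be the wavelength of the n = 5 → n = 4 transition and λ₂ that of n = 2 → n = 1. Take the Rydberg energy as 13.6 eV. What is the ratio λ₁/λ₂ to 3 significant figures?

33.3

λ ∝ 1/ΔE ∝ 1/(1/n_f² − 1/n_i²), and the Z² and hc factors cancel in the ratio.
λ₁/λ₂ = (1/1² − 1/2²)/(1/4² − 1/5²) = 0.7500/0.02250 = 33.3.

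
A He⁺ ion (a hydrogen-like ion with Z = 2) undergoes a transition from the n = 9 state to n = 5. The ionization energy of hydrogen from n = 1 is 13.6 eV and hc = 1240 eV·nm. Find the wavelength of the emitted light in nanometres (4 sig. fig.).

824.3 nm

For Z = 2 the level energies scale as Z², so the effective Rydberg energy is 13.6 × 4 = 54.40 eV.
ΔE = 54.40 × (1/5² − 1/9²) = 54.40 × 0.02765 = 1.504 eV.
λ = hc/ΔE = 1240 / 1.504 = 824.3 nm.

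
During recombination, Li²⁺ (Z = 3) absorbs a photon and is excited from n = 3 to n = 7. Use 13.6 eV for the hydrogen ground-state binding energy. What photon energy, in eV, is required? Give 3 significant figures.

11.1 eV

The Bohr energies scale as Z², so for Z = 3: E_n = −122.4/n² eV.
E_7 = −122.4/49 = −2.498 eV and E_3 = −122.4/9 = −13.60 eV.
The photon energy is |E_7 − E_3| = 11.1 eV.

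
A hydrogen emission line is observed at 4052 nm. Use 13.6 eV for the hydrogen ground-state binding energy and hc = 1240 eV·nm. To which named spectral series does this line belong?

ΔE = 1240/4052 = 0.3060 eV.
This matches 13.6 × (1/4² − 1/5²), so n_f = 4: the Brackett series.

Brackett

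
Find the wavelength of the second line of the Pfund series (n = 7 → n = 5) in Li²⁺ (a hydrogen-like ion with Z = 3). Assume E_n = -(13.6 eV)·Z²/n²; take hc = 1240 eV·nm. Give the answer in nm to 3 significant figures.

The Pfund series terminates on n_f = 5; the second line has n_i = 5+2 = 7.
ΔE = 122.4 × (1/5² − 1/7²) = 2.398 eV.
λ = 1240 / 2.398 = 517 nm.

517 nm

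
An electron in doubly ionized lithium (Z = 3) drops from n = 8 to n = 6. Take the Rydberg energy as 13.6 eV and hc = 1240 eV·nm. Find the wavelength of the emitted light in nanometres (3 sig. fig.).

834 nm

For Z = 3 the level energies scale as Z², so the effective Rydberg energy is 13.6 × 9 = 122.4 eV.
ΔE = 122.4 × (1/6² − 1/8²) = 122.4 × 0.01215 = 1.488 eV.
λ = hc/ΔE = 1240 / 1.488 = 834 nm.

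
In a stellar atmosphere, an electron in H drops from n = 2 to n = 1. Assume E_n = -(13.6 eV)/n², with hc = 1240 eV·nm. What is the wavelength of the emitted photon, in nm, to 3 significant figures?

122 nm

ΔE = 13.60 × (1/1² − 1/2²) = 13.60 × 0.7500 = 10.20 eV.
λ = hc/ΔE = 1240 / 10.20 = 122 nm.
This line belongs to the Lyman series.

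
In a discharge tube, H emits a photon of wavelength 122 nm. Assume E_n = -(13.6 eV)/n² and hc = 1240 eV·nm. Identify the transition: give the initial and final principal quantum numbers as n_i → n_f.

The photon energy is ΔE = hc/λ = 1240 / 122 = 10.16 eV.
With Z = 1, ΔE = 13.60 × (1/n_f² − 1/n_i²), so 1/n_f² − 1/n_i² = 0.7473.
Trying n_f = 1 gives 1/n_i² = 0.2527, i.e. n_i ≈ 2; this pair matches.

n_i = 2, n_f = 1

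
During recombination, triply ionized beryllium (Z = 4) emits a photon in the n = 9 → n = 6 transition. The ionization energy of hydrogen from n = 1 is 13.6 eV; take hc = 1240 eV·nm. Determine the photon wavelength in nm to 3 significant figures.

369 nm

For Z = 4 the level energies scale as Z², so the effective Rydberg energy is 13.6 × 16 = 217.6 eV.
ΔE = 217.6 × (1/6² − 1/9²) = 217.6 × 0.01543 = 3.358 eV.
λ = hc/ΔE = 1240 / 3.358 = 369 nm.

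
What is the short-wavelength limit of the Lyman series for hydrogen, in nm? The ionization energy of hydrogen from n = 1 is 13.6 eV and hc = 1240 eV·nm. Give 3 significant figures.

The Lyman series has lower level n_f = 1; the series limit corresponds to n_i → ∞.
ΔE_max = 13.6 × 1 / 1² = 13.60 eV.
λ_min = 1240 / 13.60 = 91.2 nm.

91.2 nm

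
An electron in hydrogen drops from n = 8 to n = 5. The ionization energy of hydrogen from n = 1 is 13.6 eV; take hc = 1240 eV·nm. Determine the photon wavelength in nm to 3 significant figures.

ΔE = 13.60 × (1/5² − 1/8²) = 13.60 × 0.02438 = 0.3315 eV.
λ = hc/ΔE = 1240 / 0.3315 = 3740 nm.

3740 nm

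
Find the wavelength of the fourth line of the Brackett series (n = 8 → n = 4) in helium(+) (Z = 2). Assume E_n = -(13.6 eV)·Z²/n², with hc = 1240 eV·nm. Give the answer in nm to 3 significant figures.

The Brackett series terminates on n_f = 4; the fourth line has n_i = 4+4 = 8.
ΔE = 54.40 × (1/4² − 1/8²) = 2.550 eV.
λ = 1240 / 2.550 = 486 nm.

486 nm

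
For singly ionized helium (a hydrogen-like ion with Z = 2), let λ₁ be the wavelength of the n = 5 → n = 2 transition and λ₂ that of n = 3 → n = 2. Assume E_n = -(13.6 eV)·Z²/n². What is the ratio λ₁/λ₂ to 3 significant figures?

0.661

λ ∝ 1/ΔE ∝ 1/(1/n_f² − 1/n_i²), and the Z² and hc factors cancel in the ratio.
λ₁/λ₂ = (1/2² − 1/3²)/(1/2² − 1/5²) = 0.1389/0.2100 = 0.661.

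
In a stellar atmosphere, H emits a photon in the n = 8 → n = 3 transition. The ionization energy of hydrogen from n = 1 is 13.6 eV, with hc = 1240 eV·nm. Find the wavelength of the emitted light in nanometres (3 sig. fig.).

955 nm

ΔE = 13.60 × (1/3² − 1/8²) = 13.60 × 0.09549 = 1.299 eV.
λ = hc/ΔE = 1240 / 1.299 = 955 nm.
This line belongs to the Paschen series.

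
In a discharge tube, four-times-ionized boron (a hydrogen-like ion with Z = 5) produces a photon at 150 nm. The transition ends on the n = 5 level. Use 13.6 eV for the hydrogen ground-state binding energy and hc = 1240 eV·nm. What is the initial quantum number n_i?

n_i = 8

The photon energy is ΔE = hc/λ = 1240 / 150 = 8.267 eV.
With Z = 5, ΔE = 340.0 × (1/n_f² − 1/n_i²), so 1/n_f² − 1/n_i² = 0.02431.
With n_f = 5: 1/n_i² = 1/25 − 0.02431 = 0.01569, so n_i ≈ 7.98.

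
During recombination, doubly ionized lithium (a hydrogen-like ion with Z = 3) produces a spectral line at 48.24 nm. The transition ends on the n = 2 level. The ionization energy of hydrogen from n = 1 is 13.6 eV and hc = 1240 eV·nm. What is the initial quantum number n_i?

n_i = 5

The photon energy is ΔE = hc/λ = 1240 / 48.24 = 25.70 eV.
With Z = 3, ΔE = 122.4 × (1/n_f² − 1/n_i²), so 1/n_f² − 1/n_i² = 0.2100.
With n_f = 2: 1/n_i² = 1/4 − 0.2100 = 0.03999, so n_i ≈ 5.00.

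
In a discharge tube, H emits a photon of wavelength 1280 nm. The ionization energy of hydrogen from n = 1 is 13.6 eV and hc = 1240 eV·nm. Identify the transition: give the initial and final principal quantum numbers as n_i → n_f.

n_i = 5, n_f = 3

The photon energy is ΔE = hc/λ = 1240 / 1280 = 0.9688 eV.
With Z = 1, ΔE = 13.60 × (1/n_f² − 1/n_i²), so 1/n_f² − 1/n_i² = 0.07123.
Trying n_f = 3 gives 1/n_i² = 0.03988, i.e. n_i ≈ 5; this pair matches.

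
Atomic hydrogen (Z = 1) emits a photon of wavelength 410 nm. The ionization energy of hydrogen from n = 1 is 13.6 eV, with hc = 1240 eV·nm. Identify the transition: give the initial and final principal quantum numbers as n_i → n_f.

The photon energy is ΔE = hc/λ = 1240 / 410 = 3.024 eV.
With Z = 1, ΔE = 13.60 × (1/n_f² − 1/n_i²), so 1/n_f² − 1/n_i² = 0.2224.
Trying n_f = 2 gives 1/n_i² = 0.02762, i.e. n_i ≈ 6; this pair matches.

n_i = 6, n_f = 2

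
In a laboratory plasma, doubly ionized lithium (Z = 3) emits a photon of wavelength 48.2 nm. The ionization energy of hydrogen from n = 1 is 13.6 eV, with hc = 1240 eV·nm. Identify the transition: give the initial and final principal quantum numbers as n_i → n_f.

The photon energy is ΔE = hc/λ = 1240 / 48.2 = 25.73 eV.
With Z = 3, ΔE = 122.4 × (1/n_f² − 1/n_i²), so 1/n_f² − 1/n_i² = 0.2102.
Trying n_f = 2 gives 1/n_i² = 0.03982, i.e. n_i ≈ 5; this pair matches.

n_i = 5, n_f = 2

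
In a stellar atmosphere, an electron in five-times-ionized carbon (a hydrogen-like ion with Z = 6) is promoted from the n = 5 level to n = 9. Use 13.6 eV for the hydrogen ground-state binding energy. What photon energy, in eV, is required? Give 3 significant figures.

The Bohr energies scale as Z², so for Z = 6: E_n = −489.6/n² eV.
E_9 = −489.6/81 = −6.044 eV and E_5 = −489.6/25 = −19.58 eV.
The photon energy is |E_9 − E_5| = 13.5 eV.

13.5 eV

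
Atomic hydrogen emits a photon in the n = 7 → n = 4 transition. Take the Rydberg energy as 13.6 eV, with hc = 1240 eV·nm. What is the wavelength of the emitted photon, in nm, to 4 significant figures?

ΔE = 13.60 × (1/4² − 1/7²) = 13.60 × 0.04209 = 0.5724 eV.
λ = hc/ΔE = 1240 / 0.5724 = 2166 nm.
This line belongs to the Brackett series.

2166 nm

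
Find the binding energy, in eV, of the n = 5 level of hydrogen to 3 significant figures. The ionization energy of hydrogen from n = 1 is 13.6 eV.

E_5 = −13.60/25 = −0.544 eV, so ionization (to E = 0) requires 0.544 eV.

0.544 eV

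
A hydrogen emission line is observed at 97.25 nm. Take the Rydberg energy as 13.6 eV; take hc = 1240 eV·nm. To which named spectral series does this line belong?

Lyman

ΔE = 1240/97.25 = 12.75 eV.
This matches 13.6 × (1/1² − 1/4²), so n_f = 1: the Lyman series.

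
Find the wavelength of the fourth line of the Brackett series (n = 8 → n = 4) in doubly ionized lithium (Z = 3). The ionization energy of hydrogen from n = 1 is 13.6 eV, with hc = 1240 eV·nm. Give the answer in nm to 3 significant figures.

216 nm

The Brackett series terminates on n_f = 4; the fourth line has n_i = 4+4 = 8.
ΔE = 122.4 × (1/4² − 1/8²) = 5.738 eV.
λ = 1240 / 5.738 = 216 nm.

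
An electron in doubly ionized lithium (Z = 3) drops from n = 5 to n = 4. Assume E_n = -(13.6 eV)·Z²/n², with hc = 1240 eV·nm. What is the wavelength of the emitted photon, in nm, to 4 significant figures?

450.3 nm

For Z = 3 the level energies scale as Z², so the effective Rydberg energy is 13.6 × 9 = 122.4 eV.
ΔE = 122.4 × (1/4² − 1/5²) = 122.4 × 0.02250 = 2.754 eV.
λ = hc/ΔE = 1240 / 2.754 = 450.3 nm.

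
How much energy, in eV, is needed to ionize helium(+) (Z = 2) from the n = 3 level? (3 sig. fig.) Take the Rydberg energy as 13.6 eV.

6.04 eV

E_n = −13.6 Z²/n² = −54.40/n² eV for Z = 2.
E_3 = −54.40/9 = −6.04 eV, so ionization (to E = 0) requires 6.04 eV.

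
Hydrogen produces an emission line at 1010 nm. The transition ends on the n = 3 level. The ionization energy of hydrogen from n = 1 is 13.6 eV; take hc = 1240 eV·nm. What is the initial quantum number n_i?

n_i = 7

The photon energy is ΔE = hc/λ = 1240 / 1010 = 1.228 eV.
With Z = 1, ΔE = 13.60 × (1/n_f² − 1/n_i²), so 1/n_f² − 1/n_i² = 0.09027.
With n_f = 3: 1/n_i² = 1/9 − 0.09027 = 0.02084, so n_i ≈ 6.93.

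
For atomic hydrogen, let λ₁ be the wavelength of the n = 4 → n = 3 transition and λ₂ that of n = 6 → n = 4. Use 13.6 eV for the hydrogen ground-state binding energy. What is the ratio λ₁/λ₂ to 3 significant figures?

0.714

λ ∝ 1/ΔE ∝ 1/(1/n_f² − 1/n_i²), and the Z² and hc factors cancel in the ratio.
λ₁/λ₂ = (1/4² − 1/6²)/(1/3² − 1/4²) = 0.03472/0.04861 = 0.714.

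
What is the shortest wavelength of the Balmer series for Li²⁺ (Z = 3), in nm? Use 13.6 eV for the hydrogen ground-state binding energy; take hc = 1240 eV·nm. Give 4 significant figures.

40.52 nm

The Balmer series has lower level n_f = 2; the series limit corresponds to n_i → ∞.
ΔE_max = 13.6 × 9 / 2² = 30.60 eV.
λ_min = 1240 / 30.60 = 40.52 nm.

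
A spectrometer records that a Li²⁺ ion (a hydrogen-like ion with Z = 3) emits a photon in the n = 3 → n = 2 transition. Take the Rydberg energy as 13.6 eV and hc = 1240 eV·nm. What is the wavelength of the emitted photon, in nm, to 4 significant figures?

72.94 nm

For Z = 3 the level energies scale as Z², so the effective Rydberg energy is 13.6 × 9 = 122.4 eV.
ΔE = 122.4 × (1/2² − 1/3²) = 122.4 × 0.1389 = 17.00 eV.
λ = hc/ΔE = 1240 / 17.00 = 72.94 nm.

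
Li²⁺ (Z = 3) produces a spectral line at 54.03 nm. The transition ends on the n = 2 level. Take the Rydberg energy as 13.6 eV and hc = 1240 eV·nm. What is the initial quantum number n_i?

n_i = 4

The photon energy is ΔE = hc/λ = 1240 / 54.03 = 22.95 eV.
With Z = 3, ΔE = 122.4 × (1/n_f² − 1/n_i²), so 1/n_f² − 1/n_i² = 0.1875.
With n_f = 2: 1/n_i² = 1/4 − 0.1875 = 0.06250, so n_i ≈ 4.00.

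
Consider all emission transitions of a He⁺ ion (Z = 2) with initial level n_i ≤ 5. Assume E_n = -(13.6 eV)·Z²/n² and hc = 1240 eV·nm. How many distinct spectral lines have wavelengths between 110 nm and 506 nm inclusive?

4

Enumerate all n_i → n_f pairs with 1 ≤ n_f < n_i ≤ 5 and compute λ = 1240 / [13.6·4·(1/n_f² − 1/n_i²)].
Lines falling in [110, 506] nm: 4→2 (121.6 nm), 3→2 (164.1 nm), 5→3 (320.5 nm), 4→3 (468.9 nm).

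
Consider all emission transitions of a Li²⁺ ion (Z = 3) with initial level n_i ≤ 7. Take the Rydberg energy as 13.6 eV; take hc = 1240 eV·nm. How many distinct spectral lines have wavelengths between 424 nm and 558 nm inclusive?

Enumerate all n_i → n_f pairs with 1 ≤ n_f < n_i ≤ 7 and compute λ = 1240 / [13.6·9·(1/n_f² − 1/n_i²)].
Lines falling in [424, 558] nm: 5→4 (450.3 nm), 7→5 (517.1 nm).

2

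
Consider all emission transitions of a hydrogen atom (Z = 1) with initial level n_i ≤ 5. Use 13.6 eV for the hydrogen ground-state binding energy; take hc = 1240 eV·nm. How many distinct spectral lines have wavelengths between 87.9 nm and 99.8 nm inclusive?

2

Enumerate all n_i → n_f pairs with 1 ≤ n_f < n_i ≤ 5 and compute λ = 1240 / [13.6·1·(1/n_f² − 1/n_i²)].
Lines falling in [87.9, 99.8] nm: 5→1 (94.98 nm), 4→1 (97.25 nm).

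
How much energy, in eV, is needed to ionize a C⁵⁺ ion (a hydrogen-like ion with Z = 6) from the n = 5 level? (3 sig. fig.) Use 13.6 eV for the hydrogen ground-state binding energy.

19.6 eV

E_n = −13.6 Z²/n² = −489.6/n² eV for Z = 6.
E_5 = −489.6/25 = −19.6 eV, so ionization (to E = 0) requires 19.6 eV.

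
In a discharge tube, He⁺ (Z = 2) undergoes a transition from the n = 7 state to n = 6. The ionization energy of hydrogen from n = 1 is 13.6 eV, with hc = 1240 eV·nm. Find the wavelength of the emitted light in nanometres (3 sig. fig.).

For Z = 2 the level energies scale as Z², so the effective Rydberg energy is 13.6 × 4 = 54.40 eV.
ΔE = 54.40 × (1/6² − 1/7²) = 54.40 × 0.007370 = 0.4009 eV.
λ = hc/ΔE = 1240 / 0.4009 = 3090 nm.

3090 nm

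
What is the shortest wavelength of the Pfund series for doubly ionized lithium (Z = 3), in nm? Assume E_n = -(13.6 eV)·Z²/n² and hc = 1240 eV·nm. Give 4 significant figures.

253.3 nm

The Pfund series has lower level n_f = 5; the series limit corresponds to n_i → ∞.
ΔE_max = 13.6 × 9 / 5² = 4.896 eV.
λ_min = 1240 / 4.896 = 253.3 nm.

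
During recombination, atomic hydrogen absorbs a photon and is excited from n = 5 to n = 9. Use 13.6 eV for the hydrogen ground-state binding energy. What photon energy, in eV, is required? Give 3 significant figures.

0.376 eV

E_9 = −13.60/81 = −0.1679 eV and E_5 = −13.60/25 = −0.5440 eV.
The photon energy is |E_9 − E_5| = 0.376 eV.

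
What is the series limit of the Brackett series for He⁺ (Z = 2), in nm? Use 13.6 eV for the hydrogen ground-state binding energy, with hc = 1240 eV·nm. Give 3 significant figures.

365 nm

The Brackett series has lower level n_f = 4; the series limit corresponds to n_i → ∞.
ΔE_max = 13.6 × 4 / 4² = 3.400 eV.
λ_min = 1240 / 3.400 = 365 nm.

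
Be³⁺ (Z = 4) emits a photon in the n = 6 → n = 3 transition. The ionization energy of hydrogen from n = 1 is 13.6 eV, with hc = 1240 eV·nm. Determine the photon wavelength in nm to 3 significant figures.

68.4 nm

For Z = 4 the level energies scale as Z², so the effective Rydberg energy is 13.6 × 16 = 217.6 eV.
ΔE = 217.6 × (1/3² − 1/6²) = 217.6 × 0.08333 = 18.13 eV.
λ = hc/ΔE = 1240 / 18.13 = 68.4 nm.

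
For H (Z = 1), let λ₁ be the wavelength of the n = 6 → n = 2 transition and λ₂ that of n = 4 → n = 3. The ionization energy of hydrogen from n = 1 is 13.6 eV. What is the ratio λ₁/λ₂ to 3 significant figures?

λ ∝ 1/ΔE ∝ 1/(1/n_f² − 1/n_i²), and the Z² and hc factors cancel in the ratio.
λ₁/λ₂ = (1/3² − 1/4²)/(1/2² − 1/6²) = 0.04861/0.2222 = 0.219.

0.219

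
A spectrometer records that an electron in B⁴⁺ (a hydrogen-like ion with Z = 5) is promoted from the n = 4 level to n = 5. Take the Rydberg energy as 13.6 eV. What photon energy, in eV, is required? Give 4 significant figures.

The Bohr energies scale as Z², so for Z = 5: E_n = −340.0/n² eV.
E_5 = −340.0/25 = −13.60 eV and E_4 = −340.0/16 = −21.25 eV.
The photon energy is |E_5 − E_4| = 7.650 eV.

7.650 eV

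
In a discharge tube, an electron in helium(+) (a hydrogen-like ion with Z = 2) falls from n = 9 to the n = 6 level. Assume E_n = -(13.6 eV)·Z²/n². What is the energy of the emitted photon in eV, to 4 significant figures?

0.8395 eV

The Bohr energies scale as Z², so for Z = 2: E_n = −54.40/n² eV.
E_9 = −54.40/81 = −0.6716 eV and E_6 = −54.40/36 = −1.511 eV.
The photon energy is |E_9 − E_6| = 0.8395 eV.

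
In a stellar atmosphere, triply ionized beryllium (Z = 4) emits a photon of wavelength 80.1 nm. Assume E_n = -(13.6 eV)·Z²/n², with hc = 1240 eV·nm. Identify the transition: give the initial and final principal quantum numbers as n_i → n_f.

n_i = 5, n_f = 3

The photon energy is ΔE = hc/λ = 1240 / 80.1 = 15.48 eV.
With Z = 4, ΔE = 217.6 × (1/n_f² − 1/n_i²), so 1/n_f² − 1/n_i² = 0.07114.
Trying n_f = 3 gives 1/n_i² = 0.03997, i.e. n_i ≈ 5; this pair matches.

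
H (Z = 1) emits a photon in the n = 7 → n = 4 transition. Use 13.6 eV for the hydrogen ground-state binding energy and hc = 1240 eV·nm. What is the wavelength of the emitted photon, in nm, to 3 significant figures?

2170 nm

ΔE = 13.60 × (1/4² − 1/7²) = 13.60 × 0.04209 = 0.5724 eV.
λ = hc/ΔE = 1240 / 0.5724 = 2170 nm.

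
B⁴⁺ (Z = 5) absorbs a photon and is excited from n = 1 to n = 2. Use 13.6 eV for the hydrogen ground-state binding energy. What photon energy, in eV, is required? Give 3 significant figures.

The Bohr energies scale as Z², so for Z = 5: E_n = −340.0/n² eV.
E_2 = −340.0/4 = −85.00 eV and E_1 = −340.0/1 = −340.0 eV.
The photon energy is |E_2 − E_1| = 255 eV.

255 eV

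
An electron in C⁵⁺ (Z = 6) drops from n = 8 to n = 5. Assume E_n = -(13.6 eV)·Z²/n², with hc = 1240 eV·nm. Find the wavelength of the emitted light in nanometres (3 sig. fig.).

For Z = 6 the level energies scale as Z², so the effective Rydberg energy is 13.6 × 36 = 489.6 eV.
ΔE = 489.6 × (1/5² − 1/8²) = 489.6 × 0.02438 = 11.93 eV.
λ = hc/ΔE = 1240 / 11.93 = 104 nm.

104 nm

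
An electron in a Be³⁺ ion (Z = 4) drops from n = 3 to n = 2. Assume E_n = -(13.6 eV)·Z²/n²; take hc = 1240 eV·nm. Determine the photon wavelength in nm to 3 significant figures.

41.0 nm

For Z = 4 the level energies scale as Z², so the effective Rydberg energy is 13.6 × 16 = 217.6 eV.
ΔE = 217.6 × (1/2² − 1/3²) = 217.6 × 0.1389 = 30.22 eV.
λ = hc/ΔE = 1240 / 30.22 = 41.0 nm.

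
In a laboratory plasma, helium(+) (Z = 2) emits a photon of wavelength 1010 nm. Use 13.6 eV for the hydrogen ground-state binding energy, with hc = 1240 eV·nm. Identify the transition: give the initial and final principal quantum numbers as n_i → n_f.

n_i = 5, n_f = 4

The photon energy is ΔE = hc/λ = 1240 / 1010 = 1.228 eV.
With Z = 2, ΔE = 54.40 × (1/n_f² − 1/n_i²), so 1/n_f² − 1/n_i² = 0.02257.
Trying n_f = 4 gives 1/n_i² = 0.03993, i.e. n_i ≈ 5; this pair matches.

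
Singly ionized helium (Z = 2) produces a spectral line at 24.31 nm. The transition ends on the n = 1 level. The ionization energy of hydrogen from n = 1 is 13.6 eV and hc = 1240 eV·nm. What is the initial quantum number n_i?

n_i = 4

The photon energy is ΔE = hc/λ = 1240 / 24.31 = 51.01 eV.
With Z = 2, ΔE = 54.40 × (1/n_f² − 1/n_i²), so 1/n_f² − 1/n_i² = 0.9376.
With n_f = 1: 1/n_i² = 1/1 − 0.9376 = 0.06236, so n_i ≈ 4.00.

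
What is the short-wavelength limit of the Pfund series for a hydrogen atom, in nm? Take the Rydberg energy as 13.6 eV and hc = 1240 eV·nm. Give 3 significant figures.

2280 nm

The Pfund series has lower level n_f = 5; the series limit corresponds to n_i → ∞.
ΔE_max = 13.6 × 1 / 5² = 0.5440 eV.
λ_min = 1240 / 0.5440 = 2280 nm.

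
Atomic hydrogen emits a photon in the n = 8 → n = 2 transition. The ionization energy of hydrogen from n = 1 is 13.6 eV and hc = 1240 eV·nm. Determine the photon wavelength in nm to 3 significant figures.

389 nm

ΔE = 13.60 × (1/2² − 1/8²) = 13.60 × 0.2344 = 3.188 eV.
λ = hc/ΔE = 1240 / 3.188 = 389 nm.
This line belongs to the Balmer series.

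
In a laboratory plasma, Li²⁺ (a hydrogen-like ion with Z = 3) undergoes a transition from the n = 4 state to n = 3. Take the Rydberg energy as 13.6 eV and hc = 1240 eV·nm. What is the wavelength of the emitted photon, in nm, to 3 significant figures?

For Z = 3 the level energies scale as Z², so the effective Rydberg energy is 13.6 × 9 = 122.4 eV.
ΔE = 122.4 × (1/3² − 1/4²) = 122.4 × 0.04861 = 5.950 eV.
λ = hc/ΔE = 1240 / 5.950 = 208 nm.

208 nm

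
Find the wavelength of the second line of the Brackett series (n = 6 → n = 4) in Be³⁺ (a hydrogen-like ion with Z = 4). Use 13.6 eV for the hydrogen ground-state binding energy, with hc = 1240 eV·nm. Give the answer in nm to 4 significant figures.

164.1 nm

The Brackett series terminates on n_f = 4; the second line has n_i = 4+2 = 6.
ΔE = 217.6 × (1/4² − 1/6²) = 7.556 eV.
λ = 1240 / 7.556 = 164.1 nm.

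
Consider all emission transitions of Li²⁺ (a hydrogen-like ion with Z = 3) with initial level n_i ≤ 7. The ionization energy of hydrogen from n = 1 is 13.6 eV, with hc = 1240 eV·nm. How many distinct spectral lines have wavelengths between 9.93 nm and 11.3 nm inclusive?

4

Enumerate all n_i → n_f pairs with 1 ≤ n_f < n_i ≤ 7 and compute λ = 1240 / [13.6·9·(1/n_f² − 1/n_i²)].
Lines falling in [9.93, 11.3] nm: 7→1 (10.34 nm), 6→1 (10.42 nm), 5→1 (10.55 nm), 4→1 (10.81 nm).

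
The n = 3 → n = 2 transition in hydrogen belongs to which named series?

Balmer

The series is set by the lower level: n_f = 2 is the Balmer series.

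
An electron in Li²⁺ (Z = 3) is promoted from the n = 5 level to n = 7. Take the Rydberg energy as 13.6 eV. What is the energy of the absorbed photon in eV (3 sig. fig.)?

2.40 eV

The Bohr energies scale as Z², so for Z = 3: E_n = −122.4/n² eV.
E_7 = −122.4/49 = −2.498 eV and E_5 = −122.4/25 = −4.896 eV.
The photon energy is |E_7 − E_5| = 2.40 eV.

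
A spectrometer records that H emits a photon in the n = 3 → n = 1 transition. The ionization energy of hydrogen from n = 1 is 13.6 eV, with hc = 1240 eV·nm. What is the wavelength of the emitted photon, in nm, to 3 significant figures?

ΔE = 13.60 × (1/1² − 1/3²) = 13.60 × 0.8889 = 12.09 eV.
λ = hc/ΔE = 1240 / 12.09 = 103 nm.

103 nm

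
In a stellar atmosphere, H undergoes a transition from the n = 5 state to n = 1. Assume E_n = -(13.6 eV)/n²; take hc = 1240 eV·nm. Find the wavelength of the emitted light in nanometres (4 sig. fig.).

94.98 nm

ΔE = 13.60 × (1/1² − 1/5²) = 13.60 × 0.9600 = 13.06 eV.
λ = hc/ΔE = 1240 / 13.06 = 94.98 nm.
This line belongs to the Lyman series.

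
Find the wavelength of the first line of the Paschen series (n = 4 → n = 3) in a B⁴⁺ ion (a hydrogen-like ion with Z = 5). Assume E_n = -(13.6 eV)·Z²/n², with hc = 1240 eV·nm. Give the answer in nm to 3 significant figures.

The Paschen series terminates on n_f = 3; the first line has n_i = 3+1 = 4.
ΔE = 340.0 × (1/3² − 1/4²) = 16.53 eV.
λ = 1240 / 16.53 = 75.0 nm.

75.0 nm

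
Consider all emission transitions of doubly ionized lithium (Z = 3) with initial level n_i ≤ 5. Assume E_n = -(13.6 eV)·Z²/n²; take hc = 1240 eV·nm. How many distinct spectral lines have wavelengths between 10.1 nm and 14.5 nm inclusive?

4

Enumerate all n_i → n_f pairs with 1 ≤ n_f < n_i ≤ 5 and compute λ = 1240 / [13.6·9·(1/n_f² − 1/n_i²)].
Lines falling in [10.1, 14.5] nm: 5→1 (10.55 nm), 4→1 (10.81 nm), 3→1 (11.40 nm), 2→1 (13.51 nm).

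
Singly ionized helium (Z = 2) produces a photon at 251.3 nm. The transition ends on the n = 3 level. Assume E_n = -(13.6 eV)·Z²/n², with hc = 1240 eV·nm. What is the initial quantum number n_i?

n_i = 7

The photon energy is ΔE = hc/λ = 1240 / 251.3 = 4.934 eV.
With Z = 2, ΔE = 54.40 × (1/n_f² − 1/n_i²), so 1/n_f² − 1/n_i² = 0.09070.
With n_f = 3: 1/n_i² = 1/9 − 0.09070 = 0.02041, so n_i ≈ 7.00.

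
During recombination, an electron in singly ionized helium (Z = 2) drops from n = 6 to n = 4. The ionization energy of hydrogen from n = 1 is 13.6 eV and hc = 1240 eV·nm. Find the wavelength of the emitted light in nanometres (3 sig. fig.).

For Z = 2 the level energies scale as Z², so the effective Rydberg energy is 13.6 × 4 = 54.40 eV.
ΔE = 54.40 × (1/4² − 1/6²) = 54.40 × 0.03472 = 1.889 eV.
λ = hc/ΔE = 1240 / 1.889 = 656 nm.

656 nm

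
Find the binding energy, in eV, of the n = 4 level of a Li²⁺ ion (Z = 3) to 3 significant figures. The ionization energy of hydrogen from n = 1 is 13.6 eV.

E_n = −13.6 Z²/n² = −122.4/n² eV for Z = 3.
E_4 = −122.4/16 = −7.65 eV, so ionization (to E = 0) requires 7.65 eV.

7.65 eV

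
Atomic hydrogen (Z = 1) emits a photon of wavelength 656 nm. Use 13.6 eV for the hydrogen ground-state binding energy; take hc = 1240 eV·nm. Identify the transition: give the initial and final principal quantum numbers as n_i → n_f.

n_i = 3, n_f = 2

The photon energy is ΔE = hc/λ = 1240 / 656 = 1.890 eV.
With Z = 1, ΔE = 13.60 × (1/n_f² − 1/n_i²), so 1/n_f² − 1/n_i² = 0.1390.
Trying n_f = 2 gives 1/n_i² = 0.1110, i.e. n_i ≈ 3; this pair matches.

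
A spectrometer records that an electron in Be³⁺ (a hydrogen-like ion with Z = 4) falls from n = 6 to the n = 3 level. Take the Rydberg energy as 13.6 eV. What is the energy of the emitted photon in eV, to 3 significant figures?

The Bohr energies scale as Z², so for Z = 4: E_n = −217.6/n² eV.
E_6 = −217.6/36 = −6.044 eV and E_3 = −217.6/9 = −24.18 eV.
The photon energy is |E_6 − E_3| = 18.1 eV.

18.1 eV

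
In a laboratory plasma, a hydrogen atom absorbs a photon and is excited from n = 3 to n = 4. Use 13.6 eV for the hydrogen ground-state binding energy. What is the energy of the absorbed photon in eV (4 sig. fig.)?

E_4 = −13.60/16 = −0.8500 eV and E_3 = −13.60/9 = −1.511 eV.
The photon energy is |E_4 − E_3| = 0.6611 eV.

0.6611 eV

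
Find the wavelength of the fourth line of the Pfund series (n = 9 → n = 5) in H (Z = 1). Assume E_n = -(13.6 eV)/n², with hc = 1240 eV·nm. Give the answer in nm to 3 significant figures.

The Pfund series terminates on n_f = 5; the fourth line has n_i = 5+4 = 9.
ΔE = 13.60 × (1/5² − 1/9²) = 0.3761 eV.
λ = 1240 / 0.3761 = 3300 nm.

3300 nm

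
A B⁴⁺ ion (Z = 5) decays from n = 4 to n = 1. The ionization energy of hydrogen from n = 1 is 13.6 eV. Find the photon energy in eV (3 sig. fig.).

The Bohr energies scale as Z², so for Z = 5: E_n = −340.0/n² eV.
E_4 = −340.0/16 = −21.25 eV and E_1 = −340.0/1 = −340.0 eV.
The photon energy is |E_4 − E_1| = 319 eV.

319 eV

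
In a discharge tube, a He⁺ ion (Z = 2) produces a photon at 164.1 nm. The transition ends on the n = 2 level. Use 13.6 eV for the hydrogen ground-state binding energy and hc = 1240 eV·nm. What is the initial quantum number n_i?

n_i = 3

The photon energy is ΔE = hc/λ = 1240 / 164.1 = 7.556 eV.
With Z = 2, ΔE = 54.40 × (1/n_f² − 1/n_i²), so 1/n_f² − 1/n_i² = 0.1389.
With n_f = 2: 1/n_i² = 1/4 − 0.1389 = 0.1111, so n_i ≈ 3.00.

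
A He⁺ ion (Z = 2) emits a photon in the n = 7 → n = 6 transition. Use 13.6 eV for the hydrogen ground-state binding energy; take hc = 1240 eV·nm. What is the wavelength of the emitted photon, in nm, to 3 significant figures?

3090 nm

For Z = 2 the level energies scale as Z², so the effective Rydberg energy is 13.6 × 4 = 54.40 eV.
ΔE = 54.40 × (1/6² − 1/7²) = 54.40 × 0.007370 = 0.4009 eV.
λ = hc/ΔE = 1240 / 0.4009 = 3090 nm.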